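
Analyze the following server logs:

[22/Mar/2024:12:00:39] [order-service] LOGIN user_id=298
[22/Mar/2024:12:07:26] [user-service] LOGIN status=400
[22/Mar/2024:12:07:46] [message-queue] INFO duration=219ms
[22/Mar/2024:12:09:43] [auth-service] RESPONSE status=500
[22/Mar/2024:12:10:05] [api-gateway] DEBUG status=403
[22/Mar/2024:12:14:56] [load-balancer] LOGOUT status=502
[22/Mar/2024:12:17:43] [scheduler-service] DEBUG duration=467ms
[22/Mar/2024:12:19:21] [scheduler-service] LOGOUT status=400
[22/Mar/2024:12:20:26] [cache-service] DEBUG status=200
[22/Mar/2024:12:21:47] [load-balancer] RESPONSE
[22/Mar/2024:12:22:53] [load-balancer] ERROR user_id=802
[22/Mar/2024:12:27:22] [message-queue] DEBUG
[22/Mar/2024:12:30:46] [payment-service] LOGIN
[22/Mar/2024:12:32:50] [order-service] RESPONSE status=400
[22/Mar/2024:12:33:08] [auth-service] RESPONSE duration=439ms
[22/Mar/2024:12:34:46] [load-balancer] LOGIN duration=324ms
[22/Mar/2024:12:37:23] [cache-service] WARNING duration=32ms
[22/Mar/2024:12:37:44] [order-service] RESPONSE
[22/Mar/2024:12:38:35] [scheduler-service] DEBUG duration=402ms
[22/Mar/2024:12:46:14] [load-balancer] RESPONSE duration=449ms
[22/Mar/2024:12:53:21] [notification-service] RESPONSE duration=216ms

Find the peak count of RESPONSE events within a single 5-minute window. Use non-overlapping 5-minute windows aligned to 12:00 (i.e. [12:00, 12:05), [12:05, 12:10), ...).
2

To find the burst window:

1. Divide the log period into non-overlapping 5-minute windows starting at 12:00
2. Count RESPONSE events in each window
3. Find the window with maximum count
4. Maximum events in a window: 2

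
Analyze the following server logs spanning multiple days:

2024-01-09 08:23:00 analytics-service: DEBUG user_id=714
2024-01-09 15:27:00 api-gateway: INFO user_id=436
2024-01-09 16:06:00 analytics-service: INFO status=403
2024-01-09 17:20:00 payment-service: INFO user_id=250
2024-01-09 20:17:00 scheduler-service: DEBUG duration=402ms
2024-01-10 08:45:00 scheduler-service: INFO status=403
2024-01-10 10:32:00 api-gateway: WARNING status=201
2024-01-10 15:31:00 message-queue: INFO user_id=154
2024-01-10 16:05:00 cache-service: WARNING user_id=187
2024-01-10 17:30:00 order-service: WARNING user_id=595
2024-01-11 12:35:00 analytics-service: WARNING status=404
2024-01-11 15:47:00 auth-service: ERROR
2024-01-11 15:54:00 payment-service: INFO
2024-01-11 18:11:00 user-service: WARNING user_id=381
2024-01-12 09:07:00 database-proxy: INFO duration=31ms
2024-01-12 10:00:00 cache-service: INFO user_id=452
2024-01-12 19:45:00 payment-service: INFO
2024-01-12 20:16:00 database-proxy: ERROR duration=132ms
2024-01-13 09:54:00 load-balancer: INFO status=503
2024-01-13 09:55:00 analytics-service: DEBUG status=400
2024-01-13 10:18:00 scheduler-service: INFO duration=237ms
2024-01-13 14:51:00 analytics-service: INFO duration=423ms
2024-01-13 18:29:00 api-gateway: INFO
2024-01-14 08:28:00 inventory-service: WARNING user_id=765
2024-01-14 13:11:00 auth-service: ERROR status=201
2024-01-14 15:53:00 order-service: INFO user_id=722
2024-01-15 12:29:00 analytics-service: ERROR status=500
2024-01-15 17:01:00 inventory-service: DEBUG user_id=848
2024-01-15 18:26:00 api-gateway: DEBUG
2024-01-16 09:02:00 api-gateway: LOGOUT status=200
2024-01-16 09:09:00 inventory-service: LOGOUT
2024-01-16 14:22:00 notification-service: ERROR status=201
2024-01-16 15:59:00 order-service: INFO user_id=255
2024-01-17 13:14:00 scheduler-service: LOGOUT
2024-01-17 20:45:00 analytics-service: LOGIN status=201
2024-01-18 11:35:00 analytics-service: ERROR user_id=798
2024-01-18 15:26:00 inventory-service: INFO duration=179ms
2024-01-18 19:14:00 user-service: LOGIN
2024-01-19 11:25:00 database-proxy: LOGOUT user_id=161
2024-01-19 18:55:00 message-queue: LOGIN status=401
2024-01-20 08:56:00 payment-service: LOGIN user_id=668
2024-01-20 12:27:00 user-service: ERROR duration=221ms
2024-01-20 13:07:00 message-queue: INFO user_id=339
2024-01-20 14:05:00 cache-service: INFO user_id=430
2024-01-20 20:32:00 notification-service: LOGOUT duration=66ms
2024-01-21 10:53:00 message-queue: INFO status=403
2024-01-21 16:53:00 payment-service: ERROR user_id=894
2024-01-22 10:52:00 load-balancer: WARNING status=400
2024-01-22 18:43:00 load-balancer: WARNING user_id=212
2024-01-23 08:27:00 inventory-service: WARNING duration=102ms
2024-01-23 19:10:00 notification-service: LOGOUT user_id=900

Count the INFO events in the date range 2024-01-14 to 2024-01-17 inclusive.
2

To filter by date range:

1. Date range: 2024-01-14 through 2024-01-17, both dates inclusive
2. Filter for INFO events whose date falls in this range
3. Count matching events: 2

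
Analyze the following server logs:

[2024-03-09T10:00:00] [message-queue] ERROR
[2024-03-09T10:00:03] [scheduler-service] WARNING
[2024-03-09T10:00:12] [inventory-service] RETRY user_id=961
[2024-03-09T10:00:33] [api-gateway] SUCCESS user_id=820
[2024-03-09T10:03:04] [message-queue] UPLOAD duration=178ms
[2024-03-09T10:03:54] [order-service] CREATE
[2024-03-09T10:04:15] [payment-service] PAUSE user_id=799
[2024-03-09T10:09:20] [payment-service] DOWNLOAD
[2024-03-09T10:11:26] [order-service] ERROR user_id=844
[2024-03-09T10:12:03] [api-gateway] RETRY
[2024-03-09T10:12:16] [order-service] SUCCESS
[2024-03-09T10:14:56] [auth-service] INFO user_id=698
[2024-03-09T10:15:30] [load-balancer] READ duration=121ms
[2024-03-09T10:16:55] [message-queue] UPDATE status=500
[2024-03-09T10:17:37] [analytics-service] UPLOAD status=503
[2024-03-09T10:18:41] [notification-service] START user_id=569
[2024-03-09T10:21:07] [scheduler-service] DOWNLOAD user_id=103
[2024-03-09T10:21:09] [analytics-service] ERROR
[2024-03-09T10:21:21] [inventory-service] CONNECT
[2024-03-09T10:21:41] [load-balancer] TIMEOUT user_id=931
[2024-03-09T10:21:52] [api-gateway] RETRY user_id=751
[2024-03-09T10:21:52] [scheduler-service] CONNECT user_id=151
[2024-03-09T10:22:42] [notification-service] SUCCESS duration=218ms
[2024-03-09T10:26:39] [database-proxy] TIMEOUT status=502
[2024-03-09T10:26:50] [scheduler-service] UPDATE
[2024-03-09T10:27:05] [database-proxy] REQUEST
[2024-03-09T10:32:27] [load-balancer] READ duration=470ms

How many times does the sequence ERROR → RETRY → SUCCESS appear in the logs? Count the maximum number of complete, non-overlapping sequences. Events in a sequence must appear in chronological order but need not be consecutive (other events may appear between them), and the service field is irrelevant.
3

To count sequences:

1. Look for pattern: ERROR → RETRY → SUCCESS
2. Greedily scan the log in chronological order, matching each sequence element in turn (ignoring service)
3. Each time the full pattern completes, increment the count and restart matching from the next event
4. Complete non-overlapping sequences found: 3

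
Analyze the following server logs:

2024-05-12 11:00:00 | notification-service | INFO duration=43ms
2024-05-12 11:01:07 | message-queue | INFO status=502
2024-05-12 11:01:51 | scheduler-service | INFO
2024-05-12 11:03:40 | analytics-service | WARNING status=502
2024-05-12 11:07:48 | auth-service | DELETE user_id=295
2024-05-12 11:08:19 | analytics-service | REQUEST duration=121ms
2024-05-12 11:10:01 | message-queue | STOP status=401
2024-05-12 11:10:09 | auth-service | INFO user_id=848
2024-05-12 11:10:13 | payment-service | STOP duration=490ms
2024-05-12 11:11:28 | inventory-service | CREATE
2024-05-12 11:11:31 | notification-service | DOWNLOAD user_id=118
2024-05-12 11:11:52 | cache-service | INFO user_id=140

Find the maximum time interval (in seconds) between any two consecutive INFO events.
498

To find the longest gap:

1. Extract all INFO events in chronological order
2. Calculate time differences between consecutive events
3. Find the maximum difference
4. Longest gap: 498 seconds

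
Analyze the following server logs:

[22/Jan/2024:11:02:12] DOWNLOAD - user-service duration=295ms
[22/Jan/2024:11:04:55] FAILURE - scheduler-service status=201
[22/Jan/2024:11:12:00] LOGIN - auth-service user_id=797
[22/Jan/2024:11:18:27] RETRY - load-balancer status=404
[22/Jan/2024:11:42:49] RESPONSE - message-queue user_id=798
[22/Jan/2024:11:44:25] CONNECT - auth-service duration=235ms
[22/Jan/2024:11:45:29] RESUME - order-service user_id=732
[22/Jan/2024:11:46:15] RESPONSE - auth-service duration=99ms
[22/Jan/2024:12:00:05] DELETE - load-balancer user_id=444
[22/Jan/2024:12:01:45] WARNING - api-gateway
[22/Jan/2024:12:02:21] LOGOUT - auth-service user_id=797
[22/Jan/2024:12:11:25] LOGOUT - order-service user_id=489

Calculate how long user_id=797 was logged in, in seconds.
3021

To calculate session duration:

1. Find LOGIN event for user_id=797: 22/Jan/2024:11:12:00
2. Find LOGOUT event for user_id=797: 22/Jan/2024:12:02:21
3. Session duration: 22/Jan/2024:12:02:21 - 22/Jan/2024:11:12:00 = 3021 seconds (50 minutes)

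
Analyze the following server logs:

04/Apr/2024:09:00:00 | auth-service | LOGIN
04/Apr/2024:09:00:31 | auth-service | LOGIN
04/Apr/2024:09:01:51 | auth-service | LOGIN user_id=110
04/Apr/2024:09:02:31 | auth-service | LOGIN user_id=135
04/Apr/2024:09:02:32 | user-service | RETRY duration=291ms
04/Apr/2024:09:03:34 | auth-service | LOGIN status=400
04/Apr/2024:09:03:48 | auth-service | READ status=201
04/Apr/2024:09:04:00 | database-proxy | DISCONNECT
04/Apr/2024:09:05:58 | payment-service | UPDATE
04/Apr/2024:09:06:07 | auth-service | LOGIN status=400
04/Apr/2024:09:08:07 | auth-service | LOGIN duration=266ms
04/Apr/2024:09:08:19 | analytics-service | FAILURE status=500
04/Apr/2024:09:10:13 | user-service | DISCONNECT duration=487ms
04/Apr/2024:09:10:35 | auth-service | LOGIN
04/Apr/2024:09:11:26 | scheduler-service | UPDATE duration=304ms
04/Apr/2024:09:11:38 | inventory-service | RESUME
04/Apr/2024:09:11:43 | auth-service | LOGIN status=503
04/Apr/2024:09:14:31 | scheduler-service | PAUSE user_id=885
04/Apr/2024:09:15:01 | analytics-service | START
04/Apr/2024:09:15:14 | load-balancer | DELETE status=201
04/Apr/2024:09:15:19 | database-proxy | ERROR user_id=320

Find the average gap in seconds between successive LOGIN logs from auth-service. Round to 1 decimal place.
87.9

To calculate average interval:

1. Find all LOGIN events for auth-service in order
2. Calculate time gaps between consecutive events
3. Compute mean of gaps: 703 / 8 = 87.9 seconds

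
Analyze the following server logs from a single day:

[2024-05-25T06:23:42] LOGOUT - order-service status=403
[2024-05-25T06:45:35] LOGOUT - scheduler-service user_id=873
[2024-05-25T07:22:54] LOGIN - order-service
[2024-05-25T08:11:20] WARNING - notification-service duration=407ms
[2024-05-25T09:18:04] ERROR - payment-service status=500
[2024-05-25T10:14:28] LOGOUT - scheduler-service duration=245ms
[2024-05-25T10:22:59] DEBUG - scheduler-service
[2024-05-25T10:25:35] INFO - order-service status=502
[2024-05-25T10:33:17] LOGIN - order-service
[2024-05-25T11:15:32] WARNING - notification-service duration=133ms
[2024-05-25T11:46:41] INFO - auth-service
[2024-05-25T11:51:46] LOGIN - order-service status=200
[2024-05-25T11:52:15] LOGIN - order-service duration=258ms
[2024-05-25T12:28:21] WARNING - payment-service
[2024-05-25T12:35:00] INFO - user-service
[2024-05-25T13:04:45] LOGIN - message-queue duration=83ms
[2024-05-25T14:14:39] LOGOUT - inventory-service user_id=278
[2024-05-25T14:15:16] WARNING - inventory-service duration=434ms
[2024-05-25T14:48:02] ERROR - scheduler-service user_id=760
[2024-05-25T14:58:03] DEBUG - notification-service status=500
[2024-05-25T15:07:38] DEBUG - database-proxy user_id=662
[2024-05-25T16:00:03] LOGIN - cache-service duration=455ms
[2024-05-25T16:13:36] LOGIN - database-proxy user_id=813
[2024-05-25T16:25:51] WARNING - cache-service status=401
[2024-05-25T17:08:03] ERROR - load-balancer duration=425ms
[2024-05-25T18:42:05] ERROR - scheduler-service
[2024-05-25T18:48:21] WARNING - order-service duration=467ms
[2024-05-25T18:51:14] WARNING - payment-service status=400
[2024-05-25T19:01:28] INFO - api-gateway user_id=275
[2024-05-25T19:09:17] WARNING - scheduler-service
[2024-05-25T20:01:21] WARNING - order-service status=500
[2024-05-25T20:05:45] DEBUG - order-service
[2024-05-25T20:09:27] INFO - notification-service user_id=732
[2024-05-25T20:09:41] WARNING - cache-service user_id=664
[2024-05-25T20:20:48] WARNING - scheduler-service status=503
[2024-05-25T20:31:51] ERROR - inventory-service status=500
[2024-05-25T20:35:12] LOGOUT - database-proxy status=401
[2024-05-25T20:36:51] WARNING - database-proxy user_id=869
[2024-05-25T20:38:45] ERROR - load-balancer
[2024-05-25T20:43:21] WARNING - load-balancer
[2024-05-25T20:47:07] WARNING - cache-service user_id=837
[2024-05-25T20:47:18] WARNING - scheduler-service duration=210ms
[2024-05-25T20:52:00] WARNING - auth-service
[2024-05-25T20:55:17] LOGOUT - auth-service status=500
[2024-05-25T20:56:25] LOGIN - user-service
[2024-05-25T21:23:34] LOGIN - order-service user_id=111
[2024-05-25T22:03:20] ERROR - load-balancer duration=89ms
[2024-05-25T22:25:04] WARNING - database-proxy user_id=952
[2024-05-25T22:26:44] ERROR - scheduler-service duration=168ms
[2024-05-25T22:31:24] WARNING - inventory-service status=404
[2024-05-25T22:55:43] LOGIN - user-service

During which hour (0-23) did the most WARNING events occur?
20

To find the peak hour:

1. Group all WARNING events by hour
2. Count events in each hour
3. Find hour with maximum count
4. Peak hour: 20 (with 8 events)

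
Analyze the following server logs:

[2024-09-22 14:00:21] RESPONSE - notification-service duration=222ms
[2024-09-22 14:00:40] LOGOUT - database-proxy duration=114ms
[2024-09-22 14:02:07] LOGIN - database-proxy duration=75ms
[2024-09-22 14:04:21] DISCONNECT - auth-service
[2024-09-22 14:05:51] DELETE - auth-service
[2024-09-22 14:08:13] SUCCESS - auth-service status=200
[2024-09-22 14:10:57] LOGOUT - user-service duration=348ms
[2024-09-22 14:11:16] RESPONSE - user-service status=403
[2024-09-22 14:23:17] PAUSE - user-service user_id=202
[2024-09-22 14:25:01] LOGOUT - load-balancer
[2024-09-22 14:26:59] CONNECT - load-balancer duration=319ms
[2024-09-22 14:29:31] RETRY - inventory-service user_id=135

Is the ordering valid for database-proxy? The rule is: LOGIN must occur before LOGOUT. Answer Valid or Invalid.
Invalid

To validate ordering:

1. Required order: LOGIN → LOGOUT
2. Rule: LOGIN must occur before LOGOUT
3. Check actual order of events for database-proxy
4. Result: Invalid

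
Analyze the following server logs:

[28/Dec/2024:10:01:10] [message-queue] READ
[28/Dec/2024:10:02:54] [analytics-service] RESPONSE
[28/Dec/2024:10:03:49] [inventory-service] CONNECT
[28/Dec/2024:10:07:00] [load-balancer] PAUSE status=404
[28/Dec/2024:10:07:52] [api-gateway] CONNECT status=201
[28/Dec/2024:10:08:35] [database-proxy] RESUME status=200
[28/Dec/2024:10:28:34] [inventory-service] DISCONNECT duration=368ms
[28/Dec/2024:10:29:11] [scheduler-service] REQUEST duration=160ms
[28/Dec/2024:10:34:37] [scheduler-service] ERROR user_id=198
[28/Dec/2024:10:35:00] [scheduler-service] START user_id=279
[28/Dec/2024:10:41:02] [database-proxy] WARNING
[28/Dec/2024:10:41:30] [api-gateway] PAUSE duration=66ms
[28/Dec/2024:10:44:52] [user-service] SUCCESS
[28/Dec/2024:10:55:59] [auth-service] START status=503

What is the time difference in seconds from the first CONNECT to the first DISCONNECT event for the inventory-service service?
1485

To find the time between events:

1. Locate the first CONNECT event for inventory-service: 28/Dec/2024:10:03:49
2. Locate the first DISCONNECT event for inventory-service: 28/Dec/2024:10:28:34
3. Calculate the difference: 28/Dec/2024:10:28:34 - 28/Dec/2024:10:03:49 = 1485 seconds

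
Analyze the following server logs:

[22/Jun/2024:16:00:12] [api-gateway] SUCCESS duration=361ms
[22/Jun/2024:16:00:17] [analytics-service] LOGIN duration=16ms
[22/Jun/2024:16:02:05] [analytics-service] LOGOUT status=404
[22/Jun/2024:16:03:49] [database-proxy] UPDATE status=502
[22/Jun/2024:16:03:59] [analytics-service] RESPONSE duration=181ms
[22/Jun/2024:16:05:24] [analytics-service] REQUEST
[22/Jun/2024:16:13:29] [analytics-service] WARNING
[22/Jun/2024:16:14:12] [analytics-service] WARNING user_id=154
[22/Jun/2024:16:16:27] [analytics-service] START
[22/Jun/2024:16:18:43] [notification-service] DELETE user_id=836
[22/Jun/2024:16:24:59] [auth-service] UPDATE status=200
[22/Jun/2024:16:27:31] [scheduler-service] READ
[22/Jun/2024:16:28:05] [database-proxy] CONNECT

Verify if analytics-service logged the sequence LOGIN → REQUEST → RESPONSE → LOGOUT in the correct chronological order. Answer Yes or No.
No

To verify sequence order:

1. Find all events in sequence LOGIN → REQUEST → RESPONSE → LOGOUT for analytics-service
2. Extract their timestamps
3. Check if timestamps are in ascending order
4. Result: No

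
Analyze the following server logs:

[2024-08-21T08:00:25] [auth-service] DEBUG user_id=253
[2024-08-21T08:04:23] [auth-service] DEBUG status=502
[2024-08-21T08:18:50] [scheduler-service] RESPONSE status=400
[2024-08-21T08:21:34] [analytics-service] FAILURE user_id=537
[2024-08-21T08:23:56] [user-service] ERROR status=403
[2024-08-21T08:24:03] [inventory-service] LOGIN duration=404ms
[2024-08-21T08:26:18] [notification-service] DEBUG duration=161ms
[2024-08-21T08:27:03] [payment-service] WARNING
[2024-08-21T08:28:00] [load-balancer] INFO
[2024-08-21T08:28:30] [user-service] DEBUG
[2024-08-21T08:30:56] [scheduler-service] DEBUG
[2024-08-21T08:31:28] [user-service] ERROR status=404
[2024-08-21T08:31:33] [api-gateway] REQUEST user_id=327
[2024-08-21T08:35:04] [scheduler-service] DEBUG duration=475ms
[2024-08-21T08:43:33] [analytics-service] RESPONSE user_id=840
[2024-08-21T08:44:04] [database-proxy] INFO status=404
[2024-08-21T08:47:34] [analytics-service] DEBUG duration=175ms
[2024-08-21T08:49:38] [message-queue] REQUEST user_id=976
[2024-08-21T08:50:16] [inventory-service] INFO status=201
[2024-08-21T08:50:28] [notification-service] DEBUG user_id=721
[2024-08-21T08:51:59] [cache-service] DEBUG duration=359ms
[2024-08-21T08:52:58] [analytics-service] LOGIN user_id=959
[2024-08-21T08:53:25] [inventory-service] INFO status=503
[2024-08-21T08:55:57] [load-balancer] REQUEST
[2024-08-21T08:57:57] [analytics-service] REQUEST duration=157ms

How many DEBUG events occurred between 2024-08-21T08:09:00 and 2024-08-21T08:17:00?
0

To count events in the time window:

1. Window boundaries: 2024-08-21T08:09:00 to 2024-08-21T08:17:00
2. Filter for DEBUG events within this window
3. Count matching events: 0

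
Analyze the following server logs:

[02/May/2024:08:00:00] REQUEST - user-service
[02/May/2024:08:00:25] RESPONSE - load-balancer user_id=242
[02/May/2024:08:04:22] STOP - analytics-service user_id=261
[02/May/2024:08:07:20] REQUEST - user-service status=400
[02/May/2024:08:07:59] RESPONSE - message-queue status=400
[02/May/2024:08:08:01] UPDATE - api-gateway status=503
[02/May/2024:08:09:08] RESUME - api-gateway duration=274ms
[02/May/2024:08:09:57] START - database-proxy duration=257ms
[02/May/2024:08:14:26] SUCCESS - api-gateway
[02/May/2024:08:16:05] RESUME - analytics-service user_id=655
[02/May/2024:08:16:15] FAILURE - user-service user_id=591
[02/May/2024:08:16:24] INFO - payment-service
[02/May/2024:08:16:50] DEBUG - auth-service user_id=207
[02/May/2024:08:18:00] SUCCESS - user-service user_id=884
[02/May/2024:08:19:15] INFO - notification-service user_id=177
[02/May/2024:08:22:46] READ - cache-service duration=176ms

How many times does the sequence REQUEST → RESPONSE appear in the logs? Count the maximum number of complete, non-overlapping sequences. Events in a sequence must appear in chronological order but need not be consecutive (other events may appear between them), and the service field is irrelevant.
2

To count sequences:

1. Look for pattern: REQUEST → RESPONSE
2. Greedily scan the log in chronological order, matching each sequence element in turn (ignoring service)
3. Each time the full pattern completes, increment the count and restart matching from the next event
4. Complete non-overlapping sequences found: 2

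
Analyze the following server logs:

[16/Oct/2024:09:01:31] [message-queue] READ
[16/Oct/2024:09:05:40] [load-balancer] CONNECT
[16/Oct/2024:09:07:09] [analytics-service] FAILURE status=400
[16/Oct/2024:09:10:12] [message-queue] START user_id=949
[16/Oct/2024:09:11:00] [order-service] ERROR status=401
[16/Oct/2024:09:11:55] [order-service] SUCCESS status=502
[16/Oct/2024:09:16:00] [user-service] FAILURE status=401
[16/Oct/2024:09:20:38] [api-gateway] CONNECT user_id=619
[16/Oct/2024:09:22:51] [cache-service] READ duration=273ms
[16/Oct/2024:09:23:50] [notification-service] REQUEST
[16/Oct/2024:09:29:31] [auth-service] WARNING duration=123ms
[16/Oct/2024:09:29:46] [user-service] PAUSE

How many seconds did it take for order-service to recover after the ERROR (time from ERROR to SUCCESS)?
55

To calculate recovery time:

1. Find ERROR event for order-service: 16/Oct/2024:09:11:00
2. Find next SUCCESS event for order-service: 16/Oct/2024:09:11:55
3. Recovery time: 16/Oct/2024:09:11:55 - 16/Oct/2024:09:11:00 = 55 seconds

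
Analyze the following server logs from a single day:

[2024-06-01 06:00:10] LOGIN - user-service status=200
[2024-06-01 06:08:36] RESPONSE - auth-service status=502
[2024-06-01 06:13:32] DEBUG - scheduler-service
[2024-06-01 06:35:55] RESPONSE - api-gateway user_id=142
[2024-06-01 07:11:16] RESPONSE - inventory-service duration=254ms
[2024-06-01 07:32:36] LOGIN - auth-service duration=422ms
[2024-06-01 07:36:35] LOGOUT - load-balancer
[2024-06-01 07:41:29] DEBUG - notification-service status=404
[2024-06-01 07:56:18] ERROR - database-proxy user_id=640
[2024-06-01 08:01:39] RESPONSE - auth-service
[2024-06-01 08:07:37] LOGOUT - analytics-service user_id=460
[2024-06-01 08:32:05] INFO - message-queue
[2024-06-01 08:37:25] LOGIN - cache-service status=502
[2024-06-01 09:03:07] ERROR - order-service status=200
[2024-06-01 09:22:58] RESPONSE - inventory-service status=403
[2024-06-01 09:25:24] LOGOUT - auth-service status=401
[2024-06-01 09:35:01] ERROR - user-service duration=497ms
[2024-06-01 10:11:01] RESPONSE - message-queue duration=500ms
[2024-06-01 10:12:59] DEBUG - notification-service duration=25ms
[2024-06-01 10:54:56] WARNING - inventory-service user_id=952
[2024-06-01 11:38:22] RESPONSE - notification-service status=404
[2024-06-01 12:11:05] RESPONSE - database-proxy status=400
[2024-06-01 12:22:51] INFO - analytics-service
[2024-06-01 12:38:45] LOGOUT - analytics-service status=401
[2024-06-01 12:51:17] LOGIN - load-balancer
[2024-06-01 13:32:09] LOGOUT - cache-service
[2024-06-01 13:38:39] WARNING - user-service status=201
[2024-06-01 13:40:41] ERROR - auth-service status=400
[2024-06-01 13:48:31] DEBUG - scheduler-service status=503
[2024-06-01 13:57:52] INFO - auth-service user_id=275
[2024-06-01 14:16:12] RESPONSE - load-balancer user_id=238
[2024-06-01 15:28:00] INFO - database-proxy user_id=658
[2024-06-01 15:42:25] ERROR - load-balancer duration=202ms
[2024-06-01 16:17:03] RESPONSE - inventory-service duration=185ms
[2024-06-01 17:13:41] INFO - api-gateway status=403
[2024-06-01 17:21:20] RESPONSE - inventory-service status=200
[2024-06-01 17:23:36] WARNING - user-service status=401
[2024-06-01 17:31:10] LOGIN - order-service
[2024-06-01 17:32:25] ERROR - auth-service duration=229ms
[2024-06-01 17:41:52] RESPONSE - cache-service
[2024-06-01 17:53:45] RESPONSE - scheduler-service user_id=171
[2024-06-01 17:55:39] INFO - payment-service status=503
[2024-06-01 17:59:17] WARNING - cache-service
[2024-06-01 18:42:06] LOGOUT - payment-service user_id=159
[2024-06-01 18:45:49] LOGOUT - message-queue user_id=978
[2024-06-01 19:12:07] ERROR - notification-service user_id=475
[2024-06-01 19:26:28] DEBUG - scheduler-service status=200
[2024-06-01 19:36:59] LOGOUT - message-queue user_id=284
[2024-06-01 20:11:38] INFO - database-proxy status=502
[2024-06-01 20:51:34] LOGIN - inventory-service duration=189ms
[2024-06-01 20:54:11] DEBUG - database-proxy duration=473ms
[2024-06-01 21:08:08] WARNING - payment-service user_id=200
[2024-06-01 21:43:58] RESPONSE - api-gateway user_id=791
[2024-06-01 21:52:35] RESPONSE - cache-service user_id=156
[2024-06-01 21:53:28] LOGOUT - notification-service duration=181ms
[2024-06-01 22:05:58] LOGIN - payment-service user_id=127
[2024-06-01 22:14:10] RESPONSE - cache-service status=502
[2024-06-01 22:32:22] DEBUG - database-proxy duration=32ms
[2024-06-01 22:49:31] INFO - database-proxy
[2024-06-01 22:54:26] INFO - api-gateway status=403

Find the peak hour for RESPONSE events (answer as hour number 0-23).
17

To find the peak hour:

1. Group all RESPONSE events by hour
2. Count events in each hour
3. Find hour with maximum count
4. Peak hour: 17 (with 3 events)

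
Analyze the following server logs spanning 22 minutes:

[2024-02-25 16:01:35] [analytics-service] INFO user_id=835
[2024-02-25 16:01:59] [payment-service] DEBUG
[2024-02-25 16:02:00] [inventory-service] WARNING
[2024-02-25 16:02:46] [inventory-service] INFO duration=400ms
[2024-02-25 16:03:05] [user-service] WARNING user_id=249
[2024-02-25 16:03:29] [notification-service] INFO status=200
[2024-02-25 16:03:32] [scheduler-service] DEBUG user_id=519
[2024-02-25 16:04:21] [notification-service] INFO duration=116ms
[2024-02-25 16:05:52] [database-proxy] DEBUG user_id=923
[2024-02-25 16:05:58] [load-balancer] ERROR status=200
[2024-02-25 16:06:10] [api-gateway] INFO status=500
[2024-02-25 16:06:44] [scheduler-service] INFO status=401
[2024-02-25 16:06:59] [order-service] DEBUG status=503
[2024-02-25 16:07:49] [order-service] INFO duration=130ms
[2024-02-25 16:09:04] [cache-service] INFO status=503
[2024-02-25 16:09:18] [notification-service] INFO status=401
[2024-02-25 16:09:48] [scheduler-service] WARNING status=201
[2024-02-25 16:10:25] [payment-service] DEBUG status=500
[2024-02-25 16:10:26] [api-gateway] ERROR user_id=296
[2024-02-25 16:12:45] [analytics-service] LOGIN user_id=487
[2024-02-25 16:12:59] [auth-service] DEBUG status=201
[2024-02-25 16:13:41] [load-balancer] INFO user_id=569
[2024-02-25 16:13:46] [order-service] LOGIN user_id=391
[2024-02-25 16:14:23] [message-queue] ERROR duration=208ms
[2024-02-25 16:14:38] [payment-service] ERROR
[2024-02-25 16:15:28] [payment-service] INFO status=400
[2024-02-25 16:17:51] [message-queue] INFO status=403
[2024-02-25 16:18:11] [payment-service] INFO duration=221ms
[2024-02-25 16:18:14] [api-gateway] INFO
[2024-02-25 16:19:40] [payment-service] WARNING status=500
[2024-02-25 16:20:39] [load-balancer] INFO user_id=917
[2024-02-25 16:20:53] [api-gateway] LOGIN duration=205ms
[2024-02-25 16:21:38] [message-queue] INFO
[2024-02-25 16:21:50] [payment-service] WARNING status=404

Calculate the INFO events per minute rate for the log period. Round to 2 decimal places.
0.73

To calculate the rate:

1. Count total INFO events: 16
2. Total time period: 22 minutes
3. Rate = 16 / 22 = 0.73 events per minute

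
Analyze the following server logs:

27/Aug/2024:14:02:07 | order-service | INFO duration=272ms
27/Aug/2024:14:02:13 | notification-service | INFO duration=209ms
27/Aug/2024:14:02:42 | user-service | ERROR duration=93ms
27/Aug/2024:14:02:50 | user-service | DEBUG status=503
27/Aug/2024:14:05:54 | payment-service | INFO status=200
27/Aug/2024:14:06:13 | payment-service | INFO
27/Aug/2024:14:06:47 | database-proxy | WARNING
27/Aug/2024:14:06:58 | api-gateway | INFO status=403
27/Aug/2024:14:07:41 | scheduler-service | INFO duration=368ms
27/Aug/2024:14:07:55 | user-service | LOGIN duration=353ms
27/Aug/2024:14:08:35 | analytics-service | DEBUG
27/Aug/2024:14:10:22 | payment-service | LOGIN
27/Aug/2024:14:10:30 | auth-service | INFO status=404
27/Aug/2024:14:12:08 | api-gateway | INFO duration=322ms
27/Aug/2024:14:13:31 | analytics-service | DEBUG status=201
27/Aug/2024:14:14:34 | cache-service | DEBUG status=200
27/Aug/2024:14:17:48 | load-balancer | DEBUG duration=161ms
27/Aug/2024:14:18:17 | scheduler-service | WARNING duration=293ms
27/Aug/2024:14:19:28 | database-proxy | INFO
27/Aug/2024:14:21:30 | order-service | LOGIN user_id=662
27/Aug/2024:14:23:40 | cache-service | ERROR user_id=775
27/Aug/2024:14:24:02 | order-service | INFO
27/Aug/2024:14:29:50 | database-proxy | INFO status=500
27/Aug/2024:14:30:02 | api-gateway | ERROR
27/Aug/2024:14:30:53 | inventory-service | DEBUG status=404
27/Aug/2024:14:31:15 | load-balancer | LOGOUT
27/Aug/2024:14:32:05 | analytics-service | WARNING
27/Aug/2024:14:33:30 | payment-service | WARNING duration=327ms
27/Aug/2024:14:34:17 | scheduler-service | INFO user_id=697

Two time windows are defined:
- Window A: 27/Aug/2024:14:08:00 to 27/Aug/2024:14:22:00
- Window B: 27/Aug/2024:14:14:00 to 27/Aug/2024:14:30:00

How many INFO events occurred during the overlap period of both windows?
1

To find overlap events:

1. Window A: 27/Aug/2024:14:08:00 to 27/Aug/2024:14:22:00
2. Window B: 27/Aug/2024:14:14:00 to 27/Aug/2024:14:30:00
3. Overlap period: 27/Aug/2024:14:14:00 to 27/Aug/2024:14:22:00
4. Count INFO events in overlap: 1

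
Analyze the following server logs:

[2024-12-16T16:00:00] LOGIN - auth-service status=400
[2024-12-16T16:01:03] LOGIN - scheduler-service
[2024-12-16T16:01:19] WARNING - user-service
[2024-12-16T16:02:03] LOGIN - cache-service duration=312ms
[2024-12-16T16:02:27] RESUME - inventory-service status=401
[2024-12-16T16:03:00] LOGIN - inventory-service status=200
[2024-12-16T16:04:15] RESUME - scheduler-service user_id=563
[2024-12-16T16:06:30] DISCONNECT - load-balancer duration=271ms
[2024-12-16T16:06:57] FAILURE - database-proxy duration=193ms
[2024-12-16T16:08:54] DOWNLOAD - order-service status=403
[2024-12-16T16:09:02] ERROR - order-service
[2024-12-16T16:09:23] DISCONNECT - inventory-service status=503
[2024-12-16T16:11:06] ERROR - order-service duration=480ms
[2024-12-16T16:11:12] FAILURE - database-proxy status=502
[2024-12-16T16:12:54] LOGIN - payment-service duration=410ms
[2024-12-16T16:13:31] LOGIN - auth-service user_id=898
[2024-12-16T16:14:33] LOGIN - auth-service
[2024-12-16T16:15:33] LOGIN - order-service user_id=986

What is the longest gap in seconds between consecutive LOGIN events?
594

To find the longest gap:

1. Extract all LOGIN events in chronological order
2. Calculate time differences between consecutive events
3. Find the maximum difference
4. Longest gap: 594 seconds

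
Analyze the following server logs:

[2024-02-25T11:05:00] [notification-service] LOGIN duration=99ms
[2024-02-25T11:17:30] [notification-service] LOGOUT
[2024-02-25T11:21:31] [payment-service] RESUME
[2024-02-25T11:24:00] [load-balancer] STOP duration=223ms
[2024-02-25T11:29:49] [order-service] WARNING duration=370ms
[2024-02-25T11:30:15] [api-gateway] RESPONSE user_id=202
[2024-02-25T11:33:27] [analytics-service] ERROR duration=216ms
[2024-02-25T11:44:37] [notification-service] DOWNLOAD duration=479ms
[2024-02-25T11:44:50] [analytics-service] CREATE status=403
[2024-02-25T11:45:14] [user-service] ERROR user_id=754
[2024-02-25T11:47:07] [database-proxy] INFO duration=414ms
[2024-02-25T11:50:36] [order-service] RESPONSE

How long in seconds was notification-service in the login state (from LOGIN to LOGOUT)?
750

To calculate state duration:

1. Find LOGIN event for notification-service: 2024-02-25T11:05:00
2. Find LOGOUT event for notification-service: 2024-02-25T11:17:30
3. Calculate duration: 2024-02-25T11:17:30 - 2024-02-25T11:05:00 = 750 seconds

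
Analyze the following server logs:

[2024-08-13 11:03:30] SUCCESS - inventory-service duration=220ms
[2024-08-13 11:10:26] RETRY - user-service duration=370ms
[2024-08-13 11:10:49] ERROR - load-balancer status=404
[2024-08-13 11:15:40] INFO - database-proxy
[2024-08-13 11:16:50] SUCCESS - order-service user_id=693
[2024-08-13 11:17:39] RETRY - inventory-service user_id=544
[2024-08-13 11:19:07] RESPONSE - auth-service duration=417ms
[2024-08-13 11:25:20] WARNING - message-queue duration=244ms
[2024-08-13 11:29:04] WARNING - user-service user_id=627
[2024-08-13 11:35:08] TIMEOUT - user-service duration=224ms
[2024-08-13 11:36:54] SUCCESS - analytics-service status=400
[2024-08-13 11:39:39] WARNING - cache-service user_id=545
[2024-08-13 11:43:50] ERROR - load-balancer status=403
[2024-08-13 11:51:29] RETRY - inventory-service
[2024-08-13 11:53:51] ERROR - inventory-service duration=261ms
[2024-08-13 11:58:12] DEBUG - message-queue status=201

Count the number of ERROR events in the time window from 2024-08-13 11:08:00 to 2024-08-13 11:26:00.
1

To count events in the time window:

1. Window boundaries: 2024-08-13 11:08:00 to 2024-08-13 11:26:00
2. Filter for ERROR events within this window
3. Count matching events: 1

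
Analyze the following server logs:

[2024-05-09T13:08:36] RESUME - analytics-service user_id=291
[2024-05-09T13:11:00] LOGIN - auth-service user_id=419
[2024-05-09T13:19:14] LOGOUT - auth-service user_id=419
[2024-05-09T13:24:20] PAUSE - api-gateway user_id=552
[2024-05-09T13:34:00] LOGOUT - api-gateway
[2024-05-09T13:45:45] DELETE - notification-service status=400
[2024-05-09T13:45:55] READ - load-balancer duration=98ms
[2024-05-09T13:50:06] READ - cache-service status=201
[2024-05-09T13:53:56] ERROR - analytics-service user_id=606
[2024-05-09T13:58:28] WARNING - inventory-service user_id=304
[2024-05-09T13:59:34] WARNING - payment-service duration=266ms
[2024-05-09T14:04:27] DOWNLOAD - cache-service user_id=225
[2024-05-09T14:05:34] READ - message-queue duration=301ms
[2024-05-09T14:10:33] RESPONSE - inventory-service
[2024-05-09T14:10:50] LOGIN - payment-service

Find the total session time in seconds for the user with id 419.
494

To calculate session duration:

1. Find LOGIN event for user_id=419: 2024-05-09T13:11:00
2. Find LOGOUT event for user_id=419: 2024-05-09T13:19:14
3. Session duration: 2024-05-09T13:19:14 - 2024-05-09T13:11:00 = 494 seconds (8 minutes)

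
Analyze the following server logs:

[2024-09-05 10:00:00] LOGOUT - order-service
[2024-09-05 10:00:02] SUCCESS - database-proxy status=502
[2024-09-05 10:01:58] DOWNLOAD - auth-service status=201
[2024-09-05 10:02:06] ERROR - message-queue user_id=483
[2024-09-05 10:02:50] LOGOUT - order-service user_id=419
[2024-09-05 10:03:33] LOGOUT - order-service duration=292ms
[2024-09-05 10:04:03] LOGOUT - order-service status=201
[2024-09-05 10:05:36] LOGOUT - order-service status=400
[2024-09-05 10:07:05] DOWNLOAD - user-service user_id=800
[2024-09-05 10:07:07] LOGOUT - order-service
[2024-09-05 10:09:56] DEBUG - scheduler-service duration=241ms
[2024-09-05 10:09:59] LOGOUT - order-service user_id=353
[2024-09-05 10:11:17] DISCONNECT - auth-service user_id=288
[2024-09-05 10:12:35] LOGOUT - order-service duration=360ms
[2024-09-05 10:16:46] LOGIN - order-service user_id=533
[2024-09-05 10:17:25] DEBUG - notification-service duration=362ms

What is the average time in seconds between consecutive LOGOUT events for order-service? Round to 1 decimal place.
107.9

To calculate average interval:

1. Find all LOGOUT events for order-service in order
2. Calculate time gaps between consecutive events
3. Compute mean of gaps: 755 / 7 = 107.9 seconds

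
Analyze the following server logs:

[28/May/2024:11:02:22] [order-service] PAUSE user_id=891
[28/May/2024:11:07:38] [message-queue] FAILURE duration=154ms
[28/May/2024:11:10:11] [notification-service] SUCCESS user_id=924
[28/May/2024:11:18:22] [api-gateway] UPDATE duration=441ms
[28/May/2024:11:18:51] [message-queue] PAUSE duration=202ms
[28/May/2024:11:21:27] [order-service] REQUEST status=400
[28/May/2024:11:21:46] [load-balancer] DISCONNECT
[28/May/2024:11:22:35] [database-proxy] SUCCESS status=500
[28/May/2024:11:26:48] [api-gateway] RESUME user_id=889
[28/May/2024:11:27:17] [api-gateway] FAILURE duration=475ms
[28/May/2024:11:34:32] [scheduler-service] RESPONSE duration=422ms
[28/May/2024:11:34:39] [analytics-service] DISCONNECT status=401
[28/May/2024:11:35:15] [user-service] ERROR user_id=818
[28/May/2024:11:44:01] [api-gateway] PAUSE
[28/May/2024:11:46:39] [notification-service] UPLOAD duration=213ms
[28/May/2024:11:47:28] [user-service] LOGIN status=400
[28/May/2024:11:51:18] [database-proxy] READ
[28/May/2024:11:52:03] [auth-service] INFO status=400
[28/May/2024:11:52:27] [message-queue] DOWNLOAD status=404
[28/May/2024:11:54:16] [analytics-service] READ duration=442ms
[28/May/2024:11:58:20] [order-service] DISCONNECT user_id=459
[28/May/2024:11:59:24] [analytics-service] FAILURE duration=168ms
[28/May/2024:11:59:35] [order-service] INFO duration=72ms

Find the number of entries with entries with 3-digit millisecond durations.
8

To find matching entries:

1. Pattern to match: entries with 3-digit millisecond durations
2. Scan each log entry for the pattern
3. Count matches: 8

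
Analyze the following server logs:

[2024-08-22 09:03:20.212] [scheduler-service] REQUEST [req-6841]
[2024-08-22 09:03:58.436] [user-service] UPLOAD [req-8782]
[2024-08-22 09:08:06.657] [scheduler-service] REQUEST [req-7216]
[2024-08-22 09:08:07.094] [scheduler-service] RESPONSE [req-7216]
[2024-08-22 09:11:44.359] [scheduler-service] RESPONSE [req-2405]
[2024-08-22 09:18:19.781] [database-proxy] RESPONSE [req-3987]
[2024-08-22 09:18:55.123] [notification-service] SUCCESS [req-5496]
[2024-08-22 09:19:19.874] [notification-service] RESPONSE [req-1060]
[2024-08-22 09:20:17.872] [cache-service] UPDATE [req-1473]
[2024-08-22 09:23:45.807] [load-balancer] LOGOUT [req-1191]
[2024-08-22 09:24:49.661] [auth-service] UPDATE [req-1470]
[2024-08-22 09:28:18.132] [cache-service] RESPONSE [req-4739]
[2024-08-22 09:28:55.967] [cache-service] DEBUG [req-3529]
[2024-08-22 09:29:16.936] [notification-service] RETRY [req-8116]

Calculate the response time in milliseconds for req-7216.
437

To calculate latency:

1. Find REQUEST with id req-7216: 2024-08-22 09:08:06.657
2. Find RESPONSE with id req-7216: 2024-08-22 09:08:07.094
3. Latency: 2024-08-22 09:08:07.094 - 2024-08-22 09:08:06.657 = 437ms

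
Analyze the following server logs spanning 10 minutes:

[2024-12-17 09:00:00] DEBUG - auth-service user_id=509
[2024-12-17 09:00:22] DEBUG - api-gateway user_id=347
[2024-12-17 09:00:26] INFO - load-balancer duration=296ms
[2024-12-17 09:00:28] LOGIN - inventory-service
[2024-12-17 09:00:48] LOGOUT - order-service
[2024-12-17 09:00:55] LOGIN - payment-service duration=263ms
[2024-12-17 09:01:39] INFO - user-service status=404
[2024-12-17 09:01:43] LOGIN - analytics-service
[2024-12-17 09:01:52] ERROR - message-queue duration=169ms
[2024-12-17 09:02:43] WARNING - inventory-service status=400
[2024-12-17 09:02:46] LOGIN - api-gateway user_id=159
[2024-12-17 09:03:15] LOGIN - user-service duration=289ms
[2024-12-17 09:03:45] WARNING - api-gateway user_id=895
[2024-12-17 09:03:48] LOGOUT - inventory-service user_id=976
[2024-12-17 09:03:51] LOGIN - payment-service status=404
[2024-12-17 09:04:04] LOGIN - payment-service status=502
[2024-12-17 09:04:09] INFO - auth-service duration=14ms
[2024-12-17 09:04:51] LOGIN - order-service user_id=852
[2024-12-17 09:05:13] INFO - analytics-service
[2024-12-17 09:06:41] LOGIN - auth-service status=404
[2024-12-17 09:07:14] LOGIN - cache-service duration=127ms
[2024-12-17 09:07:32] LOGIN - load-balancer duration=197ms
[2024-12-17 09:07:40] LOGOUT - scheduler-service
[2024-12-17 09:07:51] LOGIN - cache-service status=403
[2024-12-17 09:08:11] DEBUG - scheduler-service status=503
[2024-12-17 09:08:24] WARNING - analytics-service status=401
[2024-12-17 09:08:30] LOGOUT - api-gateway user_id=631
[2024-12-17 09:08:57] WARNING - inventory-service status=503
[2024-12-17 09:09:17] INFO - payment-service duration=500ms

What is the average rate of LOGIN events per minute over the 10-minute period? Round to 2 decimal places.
1.2

To calculate the rate:

1. Count total LOGIN events: 12
2. Total time period: 10 minutes
3. Rate = 12 / 10 = 1.2 events per minute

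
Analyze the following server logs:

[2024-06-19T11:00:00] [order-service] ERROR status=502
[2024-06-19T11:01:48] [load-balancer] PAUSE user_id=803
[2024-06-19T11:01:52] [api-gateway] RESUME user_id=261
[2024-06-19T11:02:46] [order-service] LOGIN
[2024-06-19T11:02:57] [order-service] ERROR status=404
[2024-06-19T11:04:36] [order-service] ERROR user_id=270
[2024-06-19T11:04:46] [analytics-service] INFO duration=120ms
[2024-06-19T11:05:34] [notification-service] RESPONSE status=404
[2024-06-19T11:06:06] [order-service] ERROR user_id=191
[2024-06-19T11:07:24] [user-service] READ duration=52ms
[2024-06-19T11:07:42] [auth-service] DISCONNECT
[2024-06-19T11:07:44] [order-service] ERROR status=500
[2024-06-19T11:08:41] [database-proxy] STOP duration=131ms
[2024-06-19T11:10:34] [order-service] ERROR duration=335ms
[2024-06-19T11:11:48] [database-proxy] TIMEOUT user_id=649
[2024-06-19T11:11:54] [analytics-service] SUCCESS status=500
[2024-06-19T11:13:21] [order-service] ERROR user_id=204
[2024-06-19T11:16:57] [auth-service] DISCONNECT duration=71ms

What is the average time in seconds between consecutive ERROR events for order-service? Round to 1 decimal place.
133.5

To calculate average interval:

1. Find all ERROR events for order-service in order
2. Calculate time gaps between consecutive events
3. Compute mean of gaps: 801 / 6 = 133.5 seconds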